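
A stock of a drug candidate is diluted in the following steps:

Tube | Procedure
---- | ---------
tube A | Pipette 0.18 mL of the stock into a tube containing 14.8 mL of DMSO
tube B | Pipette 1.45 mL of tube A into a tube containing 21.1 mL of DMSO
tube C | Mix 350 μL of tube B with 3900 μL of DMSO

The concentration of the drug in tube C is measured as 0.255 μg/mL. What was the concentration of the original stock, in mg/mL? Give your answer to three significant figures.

4.01 mg/mL

Step 1: 0.18 mL + 14.8 mL = 14.98 mL total → factor 14.98/0.18 = 83.222
Step 2: 1.45 mL + 21.1 mL = 22.55 mL total → factor 22.55/1.45 = 15.552
Step 3: 350 μL + 3900 μL = 4250 μL total → factor 4250/350 = 12.143
Overall dilution factor = 83.222 × 15.552 × 12.143 = 15716
Stock = 0.255 μg/mL × 15716 = 4008 μg/mL = 4.01 mg/mL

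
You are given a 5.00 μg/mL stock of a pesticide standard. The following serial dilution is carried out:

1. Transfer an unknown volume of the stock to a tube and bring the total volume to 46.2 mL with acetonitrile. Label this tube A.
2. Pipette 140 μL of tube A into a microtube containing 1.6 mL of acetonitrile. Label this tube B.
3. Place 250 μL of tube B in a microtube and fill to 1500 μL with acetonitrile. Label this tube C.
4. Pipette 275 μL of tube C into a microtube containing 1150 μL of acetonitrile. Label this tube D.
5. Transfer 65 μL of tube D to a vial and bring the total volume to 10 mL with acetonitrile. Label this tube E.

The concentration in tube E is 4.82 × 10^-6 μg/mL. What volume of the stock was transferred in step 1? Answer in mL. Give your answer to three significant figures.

2.65 mL

Step 1: v brought to 46.2 mL → factor = 46.2 mL/v
Step 2: 140 μL + 1.6 mL = 1740 μL total → factor 1740/140 = 12.429
Step 3: 250 μL brought to 1500 μL → factor 1500/250 = 6
Step 4: 275 μL + 1150 μL = 1425 μL total → factor 1425/275 = 5.1818
Step 5: 65 μL brought to 10 mL → factor 10000/65 = 153.85
Product of known-step factors = 59449
Overall factor = 5.00 μg/mL / (4.82 × 10^-6 μg/mL) = 1.0373 × 10^6
Step-1 factor = 1.0373 × 10^6 / 59449 = 17.449
v = 46.2 mL / 17.449 = 2.65 mL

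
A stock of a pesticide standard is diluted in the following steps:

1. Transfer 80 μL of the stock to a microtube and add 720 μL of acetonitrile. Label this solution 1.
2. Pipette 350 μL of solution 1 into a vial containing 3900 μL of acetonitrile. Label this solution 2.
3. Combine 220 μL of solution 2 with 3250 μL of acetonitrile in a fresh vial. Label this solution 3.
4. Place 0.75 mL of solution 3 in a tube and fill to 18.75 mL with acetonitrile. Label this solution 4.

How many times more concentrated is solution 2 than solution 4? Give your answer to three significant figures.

394

Step 1: 80 μL + 720 μL = 800 μL total → factor 800/80 = 10
Step 2: 350 μL + 3900 μL = 4250 μL total → factor 4250/350 = 12.143
Step 3: 220 μL + 3250 μL = 3470 μL total → factor 3470/220 = 15.773
Step 4: 0.75 mL brought to 18.75 mL → factor 18.75/0.75 = 25
Dilution factor to solution 2 = 121.43; to solution 4 = 47881
[solution 2]/[solution 4] = (factor to solution 4)/(factor to solution 2) = 47881/121.43 = 394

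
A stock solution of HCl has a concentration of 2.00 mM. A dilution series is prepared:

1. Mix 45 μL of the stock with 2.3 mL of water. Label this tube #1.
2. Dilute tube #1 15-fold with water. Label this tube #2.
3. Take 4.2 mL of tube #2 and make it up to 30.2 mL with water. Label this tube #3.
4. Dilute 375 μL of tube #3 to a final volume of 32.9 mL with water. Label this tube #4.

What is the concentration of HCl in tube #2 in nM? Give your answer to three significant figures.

Step 1: 45 μL + 2.3 mL = 2345 μL total → factor 2345/45 = 52.111
Step 2: 15-fold → factor 15
Dilution factor through tube #2 = 52.111 × 15 = 781.67
[tube #2] = 2.00 mM / 781.67 = 0.002559 mM = 2.56 × 10^3 nM

2.56 × 10^3 nM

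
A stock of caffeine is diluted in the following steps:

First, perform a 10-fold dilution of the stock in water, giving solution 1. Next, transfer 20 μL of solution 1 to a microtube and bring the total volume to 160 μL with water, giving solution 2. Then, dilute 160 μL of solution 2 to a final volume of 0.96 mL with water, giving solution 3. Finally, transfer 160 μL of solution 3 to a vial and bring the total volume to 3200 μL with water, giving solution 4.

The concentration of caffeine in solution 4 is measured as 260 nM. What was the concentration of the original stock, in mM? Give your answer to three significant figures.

2.50 mM

Step 1: 10-fold → factor 10
Step 2: 20 μL brought to 160 μL → factor 160/20 = 8
Step 3: 160 μL brought to 0.96 mL → factor 960/160 = 6
Step 4: 160 μL brought to 3200 μL → factor 3200/160 = 20
Overall dilution factor = 10 × 8 × 6 × 20 = 9600
Stock = 260 nM × 9600 = 2.496 × 10^6 nM = 2.50 mM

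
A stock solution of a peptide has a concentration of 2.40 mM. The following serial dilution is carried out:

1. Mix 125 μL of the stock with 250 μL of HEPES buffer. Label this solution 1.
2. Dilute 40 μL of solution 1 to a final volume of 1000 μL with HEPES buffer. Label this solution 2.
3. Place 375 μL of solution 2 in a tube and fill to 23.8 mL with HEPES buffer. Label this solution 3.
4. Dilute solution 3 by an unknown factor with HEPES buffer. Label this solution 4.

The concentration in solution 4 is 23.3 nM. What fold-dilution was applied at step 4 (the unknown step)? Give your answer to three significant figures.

21.6-fold

Step 1: 125 μL + 250 μL = 375 μL total → factor 375/125 = 3
Step 2: 40 μL brought to 1000 μL → factor 1000/40 = 25
Step 3: 375 μL brought to 23.8 mL → factor 23800/375 = 63.467
Step 4: unknown factor x
Product of known-step factors = 4760
Overall factor = 2.40 mM / (23.3 nM) = 1.03 × 10^5
x = 1.03 × 10^5 / 4760 = 21.6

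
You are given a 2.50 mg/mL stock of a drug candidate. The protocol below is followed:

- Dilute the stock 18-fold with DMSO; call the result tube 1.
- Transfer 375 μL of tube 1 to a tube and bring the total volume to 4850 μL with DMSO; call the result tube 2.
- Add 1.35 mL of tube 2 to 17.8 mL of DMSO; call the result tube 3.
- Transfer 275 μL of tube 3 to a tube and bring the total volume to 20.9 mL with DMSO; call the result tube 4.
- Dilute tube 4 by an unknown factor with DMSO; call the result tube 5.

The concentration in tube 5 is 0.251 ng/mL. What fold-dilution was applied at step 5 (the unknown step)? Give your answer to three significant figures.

Step 1: 18-fold → factor 18
Step 2: 375 μL brought to 4850 μL → factor 4850/375 = 12.933
Step 3: 1.35 mL + 17.8 mL = 19.15 mL total → factor 19.15/1.35 = 14.185
Step 4: 275 μL brought to 20.9 mL → factor 20900/275 = 76
Step 5: unknown factor x
Product of known-step factors = 2.5098 × 10^5
Overall factor = 2.50 mg/mL / (0.251 ng/mL) = 9.9602 × 10^6
x = 9.9602 × 10^6 / 2.5098 × 10^5 = 39.7

39.7-fold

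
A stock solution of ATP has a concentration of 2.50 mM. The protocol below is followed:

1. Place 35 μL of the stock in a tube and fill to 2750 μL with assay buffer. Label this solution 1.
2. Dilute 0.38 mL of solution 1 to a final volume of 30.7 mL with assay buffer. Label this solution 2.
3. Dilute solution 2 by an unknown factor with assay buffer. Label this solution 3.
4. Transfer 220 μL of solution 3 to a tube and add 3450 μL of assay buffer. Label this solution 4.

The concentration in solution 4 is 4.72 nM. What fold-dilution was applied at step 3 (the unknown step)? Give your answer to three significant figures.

5.00-fold

Step 1: 35 μL brought to 2750 μL → factor 2750/35 = 78.571
Step 2: 0.38 mL brought to 30.7 mL → factor 30.7/0.38 = 80.789
Step 3: unknown factor x
Step 4: 220 μL + 3450 μL = 3670 μL total → factor 3670/220 = 16.682
Product of known-step factors = 1.0589 × 10^5
Overall factor = 2.50 mM / (4.72 nM) = 5.2966 × 10^5
x = 5.2966 × 10^5 / 1.0589 × 10^5 = 5.00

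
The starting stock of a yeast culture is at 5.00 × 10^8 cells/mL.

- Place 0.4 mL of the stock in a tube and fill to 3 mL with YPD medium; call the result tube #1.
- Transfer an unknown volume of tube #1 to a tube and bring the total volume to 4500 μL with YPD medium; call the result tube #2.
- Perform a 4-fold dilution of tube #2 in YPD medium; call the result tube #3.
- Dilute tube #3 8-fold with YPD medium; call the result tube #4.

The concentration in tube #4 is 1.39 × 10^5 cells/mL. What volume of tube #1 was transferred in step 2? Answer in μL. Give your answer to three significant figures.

300 μL

Step 1: 0.4 mL brought to 3 mL → factor 3/0.4 = 7.5
Step 2: v brought to 4500 μL → factor = 4500 μL/v
Step 3: 4-fold → factor 4
Step 4: 8-fold → factor 8
Product of known-step factors = 240
Overall factor = 5.00 × 10^8 cells/mL / (1.39 × 10^5 cells/mL) = 3597.1
Step-2 factor = 3597.1 / 240 = 14.988
v = 4500 μL / 14.988 = 300 μL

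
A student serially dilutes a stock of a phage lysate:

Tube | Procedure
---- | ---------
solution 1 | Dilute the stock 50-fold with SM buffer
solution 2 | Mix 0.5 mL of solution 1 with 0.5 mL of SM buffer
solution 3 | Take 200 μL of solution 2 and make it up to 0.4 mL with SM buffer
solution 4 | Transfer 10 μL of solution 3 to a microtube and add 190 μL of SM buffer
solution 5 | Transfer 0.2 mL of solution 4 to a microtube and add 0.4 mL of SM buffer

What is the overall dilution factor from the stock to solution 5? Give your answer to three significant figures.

Step 1: 50-fold → factor 50
Step 2: 0.5 mL + 0.5 mL = 1 mL total → factor 1/0.5 = 2
Step 3: 200 μL brought to 0.4 mL → factor 400/200 = 2
Step 4: 10 μL + 190 μL = 200 μL total → factor 200/10 = 20
Step 5: 0.2 mL + 0.4 mL = 0.6 mL total → factor 0.6/0.2 = 3
Overall dilution factor = 50 × 2 × 2 × 20 × 3 = 12000

1.20 × 10^4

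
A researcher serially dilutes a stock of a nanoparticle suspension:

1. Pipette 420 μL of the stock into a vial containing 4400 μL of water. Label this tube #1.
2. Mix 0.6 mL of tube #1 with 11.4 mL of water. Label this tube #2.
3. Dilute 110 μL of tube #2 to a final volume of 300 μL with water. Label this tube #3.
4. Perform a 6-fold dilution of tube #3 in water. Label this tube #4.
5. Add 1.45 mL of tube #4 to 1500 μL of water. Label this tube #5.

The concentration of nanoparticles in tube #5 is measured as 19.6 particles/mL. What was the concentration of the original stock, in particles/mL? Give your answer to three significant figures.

1.50 × 10^5 particles/mL

Step 1: 420 μL + 4400 μL = 4820 μL total → factor 4820/420 = 11.476
Step 2: 0.6 mL + 11.4 mL = 12 mL total → factor 12/0.6 = 20
Step 3: 110 μL brought to 300 μL → factor 300/110 = 2.7273
Step 4: 6-fold → factor 6
Step 5: 1.45 mL + 1500 μL = 2.95 mL total → factor 2.95/1.45 = 2.0345
Overall dilution factor = 11.476 × 20 × 2.7273 × 6 × 2.0345 = 7641.2
Stock = 19.6 particles/mL × 7641.2 = 1.50 × 10^5 particles/mL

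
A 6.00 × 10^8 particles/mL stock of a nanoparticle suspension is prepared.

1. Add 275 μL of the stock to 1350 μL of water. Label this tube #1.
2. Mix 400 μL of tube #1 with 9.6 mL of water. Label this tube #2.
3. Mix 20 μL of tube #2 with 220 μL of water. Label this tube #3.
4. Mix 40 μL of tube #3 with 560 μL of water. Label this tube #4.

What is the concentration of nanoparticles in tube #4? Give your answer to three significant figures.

Step 1: 275 μL + 1350 μL = 1625 μL total → factor 1625/275 = 5.9091
Step 2: 400 μL + 9.6 mL = 10000 μL total → factor 10000/400 = 25
Step 3: 20 μL + 220 μL = 240 μL total → factor 240/20 = 12
Step 4: 40 μL + 560 μL = 600 μL total → factor 600/40 = 15
Overall dilution factor = 5.9091 × 25 × 12 × 15 = 26591
Final = 6.00 × 10^8 particles/mL / 26591 = 2.26 × 10^4 particles/mL

2.26 × 10^4 particles/mL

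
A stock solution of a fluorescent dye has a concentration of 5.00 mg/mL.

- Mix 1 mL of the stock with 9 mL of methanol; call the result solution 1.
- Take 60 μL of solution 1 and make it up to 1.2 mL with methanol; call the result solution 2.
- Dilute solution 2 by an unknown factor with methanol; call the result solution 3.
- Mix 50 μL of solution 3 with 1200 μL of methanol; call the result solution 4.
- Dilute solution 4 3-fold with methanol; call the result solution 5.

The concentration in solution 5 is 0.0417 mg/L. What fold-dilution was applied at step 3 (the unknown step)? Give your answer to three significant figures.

7.99-fold

Step 1: 1 mL + 9 mL = 10 mL total → factor 10/1 = 10
Step 2: 60 μL brought to 1.2 mL → factor 1200/60 = 20
Step 3: unknown factor x
Step 4: 50 μL + 1200 μL = 1250 μL total → factor 1250/50 = 25
Step 5: 3-fold → factor 3
Product of known-step factors = 15000
Overall factor = 5.00 mg/mL / (0.0417 mg/L) = 1.199 × 10^5
x = 1.199 × 10^5 / 15000 = 7.99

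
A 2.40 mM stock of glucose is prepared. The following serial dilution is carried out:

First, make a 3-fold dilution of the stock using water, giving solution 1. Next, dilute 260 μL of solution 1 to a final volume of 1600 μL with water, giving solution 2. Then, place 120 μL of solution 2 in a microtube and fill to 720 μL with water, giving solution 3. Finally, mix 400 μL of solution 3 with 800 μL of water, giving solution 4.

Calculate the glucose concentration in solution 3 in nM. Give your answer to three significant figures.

2.17 × 10^4 nM

Step 1: 3-fold → factor 3
Step 2: 260 μL brought to 1600 μL → factor 1600/260 = 6.1538
Step 3: 120 μL brought to 720 μL → factor 720/120 = 6
Dilution factor through solution 3 = 3 × 6.1538 × 6 = 110.77
[solution 3] = 2.40 mM / 110.77 = 0.02167 mM = 2.17 × 10^4 nM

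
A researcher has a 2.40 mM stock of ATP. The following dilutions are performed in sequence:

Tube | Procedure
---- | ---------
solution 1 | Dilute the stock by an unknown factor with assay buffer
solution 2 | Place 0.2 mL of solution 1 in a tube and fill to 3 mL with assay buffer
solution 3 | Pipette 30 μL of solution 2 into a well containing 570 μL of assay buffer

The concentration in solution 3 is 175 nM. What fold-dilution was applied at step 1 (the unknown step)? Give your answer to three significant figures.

Step 1: unknown factor x
Step 2: 0.2 mL brought to 3 mL → factor 3/0.2 = 15
Step 3: 30 μL + 570 μL = 600 μL total → factor 600/30 = 20
Product of known-step factors = 300
Overall factor = 2.40 mM / (175 nM) = 13714
x = 13714 / 300 = 45.7

45.7-fold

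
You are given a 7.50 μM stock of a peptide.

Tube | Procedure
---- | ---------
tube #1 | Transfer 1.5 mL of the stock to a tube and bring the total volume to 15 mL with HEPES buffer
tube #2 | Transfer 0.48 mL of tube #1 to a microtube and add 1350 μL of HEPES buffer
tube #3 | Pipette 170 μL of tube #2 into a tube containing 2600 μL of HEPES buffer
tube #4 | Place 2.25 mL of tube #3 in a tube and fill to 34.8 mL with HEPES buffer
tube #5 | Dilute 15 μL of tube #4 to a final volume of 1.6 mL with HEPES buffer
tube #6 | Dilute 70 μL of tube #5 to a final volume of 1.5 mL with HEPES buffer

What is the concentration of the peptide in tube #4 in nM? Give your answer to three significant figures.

Step 1: 1.5 mL brought to 15 mL → factor 15/1.5 = 10
Step 2: 0.48 mL + 1350 μL = 1.83 mL total → factor 1.83/0.48 = 3.8125
Step 3: 170 μL + 2600 μL = 2770 μL total → factor 2770/170 = 16.294
Step 4: 2.25 mL brought to 34.8 mL → factor 34.8/2.25 = 15.467
Dilution factor through tube #4 = 10 × 3.8125 × 16.294 × 15.467 = 9608.1
[tube #4] = 7.50 μM / 9608.1 = 0.0007806 μM = 0.781 nM

0.781 nM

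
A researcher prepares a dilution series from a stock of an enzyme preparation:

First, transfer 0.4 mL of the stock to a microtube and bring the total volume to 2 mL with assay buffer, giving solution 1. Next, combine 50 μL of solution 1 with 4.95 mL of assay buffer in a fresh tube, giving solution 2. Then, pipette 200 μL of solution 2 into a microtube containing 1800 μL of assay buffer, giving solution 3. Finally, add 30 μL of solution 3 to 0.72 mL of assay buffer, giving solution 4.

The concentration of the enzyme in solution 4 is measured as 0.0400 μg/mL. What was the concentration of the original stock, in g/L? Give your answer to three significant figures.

5.00 g/L

Step 1: 0.4 mL brought to 2 mL → factor 2/0.4 = 5
Step 2: 50 μL + 4.95 mL = 5000 μL total → factor 5000/50 = 100
Step 3: 200 μL + 1800 μL = 2000 μL total → factor 2000/200 = 10
Step 4: 30 μL + 0.72 mL = 750 μL total → factor 750/30 = 25
Overall dilution factor = 5 × 100 × 10 × 25 = 1.25 × 10^5
Stock = 0.0400 μg/mL × 1.25 × 10^5 = 5000 μg/mL = 5.00 g/L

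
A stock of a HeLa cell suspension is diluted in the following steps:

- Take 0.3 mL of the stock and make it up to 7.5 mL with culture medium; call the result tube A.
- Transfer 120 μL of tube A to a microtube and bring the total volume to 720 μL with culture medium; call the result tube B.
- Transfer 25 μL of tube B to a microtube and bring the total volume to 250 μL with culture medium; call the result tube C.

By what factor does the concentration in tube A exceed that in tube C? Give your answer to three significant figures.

Step 1: 0.3 mL brought to 7.5 mL → factor 7.5/0.3 = 25
Step 2: 120 μL brought to 720 μL → factor 720/120 = 6
Step 3: 25 μL brought to 250 μL → factor 250/25 = 10
Dilution factor to tube A = 25; to tube C = 1500
[tube A]/[tube C] = (factor to tube C)/(factor to tube A) = 1500/25 = 60.0

60.0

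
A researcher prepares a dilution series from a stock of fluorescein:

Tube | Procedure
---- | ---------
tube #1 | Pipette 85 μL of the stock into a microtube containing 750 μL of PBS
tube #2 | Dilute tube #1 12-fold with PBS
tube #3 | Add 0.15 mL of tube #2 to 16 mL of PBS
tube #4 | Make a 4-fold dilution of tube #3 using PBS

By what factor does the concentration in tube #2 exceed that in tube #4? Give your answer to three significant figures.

431

Step 1: 85 μL + 750 μL = 835 μL total → factor 835/85 = 9.8235
Step 2: 12-fold → factor 12
Step 3: 0.15 mL + 16 mL = 16.15 mL total → factor 16.15/0.15 = 107.67
Step 4: 4-fold → factor 4
Dilution factor to tube #2 = 117.88; to tube #4 = 50768
[tube #2]/[tube #4] = (factor to tube #4)/(factor to tube #2) = 50768/117.88 = 431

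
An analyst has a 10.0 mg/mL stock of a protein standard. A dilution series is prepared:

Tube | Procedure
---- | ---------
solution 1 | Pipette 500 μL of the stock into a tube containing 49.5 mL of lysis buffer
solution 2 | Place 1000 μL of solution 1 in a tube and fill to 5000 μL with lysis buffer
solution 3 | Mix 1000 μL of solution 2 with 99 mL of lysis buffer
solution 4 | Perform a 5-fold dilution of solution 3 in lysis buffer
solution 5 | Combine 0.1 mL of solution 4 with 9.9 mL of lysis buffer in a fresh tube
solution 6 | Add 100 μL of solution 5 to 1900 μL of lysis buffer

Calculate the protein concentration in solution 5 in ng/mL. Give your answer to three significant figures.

Step 1: 500 μL + 49.5 mL = 50000 μL total → factor 50000/500 = 100
Step 2: 1000 μL brought to 5000 μL → factor 5000/1000 = 5
Step 3: 1000 μL + 99 mL = 1 × 10^5 μL total → factor 1 × 10^5/1000 = 100
Step 4: 5-fold → factor 5
Step 5: 0.1 mL + 9.9 mL = 10 mL total → factor 10/0.1 = 100
Dilution factor through solution 5 = 100 × 5 × 100 × 5 × 100 = 2.5 × 10^7
[solution 5] = 10.0 mg/mL / 2.5 × 10^7 = 4.000 × 10^-7 mg/mL = 0.400 ng/mL

0.400 ng/mL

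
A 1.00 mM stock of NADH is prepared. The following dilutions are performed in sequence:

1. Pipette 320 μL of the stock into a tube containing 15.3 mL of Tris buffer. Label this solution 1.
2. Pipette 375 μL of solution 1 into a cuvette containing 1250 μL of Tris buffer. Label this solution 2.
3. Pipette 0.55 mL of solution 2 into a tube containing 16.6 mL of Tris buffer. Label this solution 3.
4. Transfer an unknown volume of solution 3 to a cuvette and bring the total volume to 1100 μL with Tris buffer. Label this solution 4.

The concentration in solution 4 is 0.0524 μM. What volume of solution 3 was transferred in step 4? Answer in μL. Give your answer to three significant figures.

380 μL

Step 1: 320 μL + 15.3 mL = 15620 μL total → factor 15620/320 = 48.812
Step 2: 375 μL + 1250 μL = 1625 μL total → factor 1625/375 = 4.3333
Step 3: 0.55 mL + 16.6 mL = 17.15 mL total → factor 17.15/0.55 = 31.182
Step 4: v brought to 1100 μL → factor = 1100 μL/v
Product of known-step factors = 6595.6
Overall factor = 1.00 mM / (0.0524 μM) = 19084
Step-4 factor = 19084 / 6595.6 = 2.8934
v = 1100 μL / 2.8934 = 380 μL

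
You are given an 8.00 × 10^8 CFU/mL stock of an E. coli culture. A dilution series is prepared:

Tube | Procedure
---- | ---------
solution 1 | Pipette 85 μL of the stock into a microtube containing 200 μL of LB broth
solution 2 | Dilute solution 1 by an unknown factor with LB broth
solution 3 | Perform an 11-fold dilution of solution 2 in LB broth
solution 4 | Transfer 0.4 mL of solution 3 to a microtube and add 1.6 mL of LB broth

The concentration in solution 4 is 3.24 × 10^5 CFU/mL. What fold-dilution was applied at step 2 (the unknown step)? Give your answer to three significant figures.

Step 1: 85 μL + 200 μL = 285 μL total → factor 285/85 = 3.3529
Step 2: unknown factor x
Step 3: 11-fold → factor 11
Step 4: 0.4 mL + 1.6 mL = 2 mL total → factor 2/0.4 = 5
Product of known-step factors = 184.41
Overall factor = 8.00 × 10^8 CFU/mL / (3.24 × 10^5 CFU/mL) = 2469.1
x = 2469.1 / 184.41 = 13.4

13.4-fold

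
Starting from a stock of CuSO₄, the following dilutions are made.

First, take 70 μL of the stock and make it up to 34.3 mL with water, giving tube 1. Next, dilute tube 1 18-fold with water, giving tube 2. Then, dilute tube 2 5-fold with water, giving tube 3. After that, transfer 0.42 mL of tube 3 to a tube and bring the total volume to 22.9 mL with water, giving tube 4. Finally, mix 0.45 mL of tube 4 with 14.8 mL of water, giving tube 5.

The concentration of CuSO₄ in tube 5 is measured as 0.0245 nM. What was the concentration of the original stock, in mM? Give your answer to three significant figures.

2.00 mM

Step 1: 70 μL brought to 34.3 mL → factor 34300/70 = 490
Step 2: 18-fold → factor 18
Step 3: 5-fold → factor 5
Step 4: 0.42 mL brought to 22.9 mL → factor 22.9/0.42 = 54.524
Step 5: 0.45 mL + 14.8 mL = 15.25 mL total → factor 15.25/0.45 = 33.889
Overall dilution factor = 490 × 18 × 5 × 54.524 × 33.889 = 8.1486 × 10^7
Stock = 0.0245 nM × 8.1486 × 10^7 = 1.996 × 10^6 nM = 2.00 mM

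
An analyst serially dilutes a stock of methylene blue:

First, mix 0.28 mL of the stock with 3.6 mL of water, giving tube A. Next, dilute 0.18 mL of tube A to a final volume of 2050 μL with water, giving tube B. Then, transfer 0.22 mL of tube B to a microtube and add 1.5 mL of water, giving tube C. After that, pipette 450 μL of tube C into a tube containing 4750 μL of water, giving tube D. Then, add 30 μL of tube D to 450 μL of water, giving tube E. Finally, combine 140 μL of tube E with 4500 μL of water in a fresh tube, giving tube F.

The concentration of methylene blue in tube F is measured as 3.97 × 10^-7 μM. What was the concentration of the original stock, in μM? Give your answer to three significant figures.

3.00 μM

Step 1: 0.28 mL + 3.6 mL = 3.88 mL total → factor 3.88/0.28 = 13.857
Step 2: 0.18 mL brought to 2050 μL → factor 2.05/0.18 = 11.389
Step 3: 0.22 mL + 1.5 mL = 1.72 mL total → factor 1.72/0.22 = 7.8182
Step 4: 450 μL + 4750 μL = 5200 μL total → factor 5200/450 = 11.556
Step 5: 30 μL + 450 μL = 480 μL total → factor 480/30 = 16
Step 6: 140 μL + 4500 μL = 4640 μL total → factor 4640/140 = 33.143
Overall dilution factor = 13.857 × 11.389 × 7.8182 × 11.556 × 16 × 33.143 = 7.5607 × 10^6
Stock = 3.97 × 10^-7 μM × 7.5607 × 10^6 = 3.00 μM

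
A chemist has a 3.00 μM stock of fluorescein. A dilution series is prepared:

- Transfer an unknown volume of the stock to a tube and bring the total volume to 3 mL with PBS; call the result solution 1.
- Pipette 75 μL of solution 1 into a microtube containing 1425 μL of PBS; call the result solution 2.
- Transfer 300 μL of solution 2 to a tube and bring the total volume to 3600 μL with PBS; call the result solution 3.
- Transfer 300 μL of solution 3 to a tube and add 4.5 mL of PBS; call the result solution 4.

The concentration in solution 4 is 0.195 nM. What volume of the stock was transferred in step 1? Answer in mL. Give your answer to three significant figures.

Step 1: v brought to 3 mL → factor = 3 mL/v
Step 2: 75 μL + 1425 μL = 1500 μL total → factor 1500/75 = 20
Step 3: 300 μL brought to 3600 μL → factor 3600/300 = 12
Step 4: 300 μL + 4.5 mL = 4800 μL total → factor 4800/300 = 16
Product of known-step factors = 3840
Overall factor = 3.00 μM / (0.195 nM) = 15385
Step-1 factor = 15385 / 3840 = 4.0064
v = 3 mL / 4.0064 = 0.749 mL

0.749 mL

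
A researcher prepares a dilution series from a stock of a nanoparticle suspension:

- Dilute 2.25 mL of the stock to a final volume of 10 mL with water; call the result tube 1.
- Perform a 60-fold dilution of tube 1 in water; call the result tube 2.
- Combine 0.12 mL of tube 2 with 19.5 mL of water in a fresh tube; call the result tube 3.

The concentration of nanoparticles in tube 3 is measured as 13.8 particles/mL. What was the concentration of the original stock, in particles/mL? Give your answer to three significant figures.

Step 1: 2.25 mL brought to 10 mL → factor 10/2.25 = 4.4444
Step 2: 60-fold → factor 60
Step 3: 0.12 mL + 19.5 mL = 19.62 mL total → factor 19.62/0.12 = 163.5
Overall dilution factor = 4.4444 × 60 × 163.5 = 43600
Stock = 13.8 particles/mL × 43600 = 6.02 × 10^5 particles/mL

6.02 × 10^5 particles/mL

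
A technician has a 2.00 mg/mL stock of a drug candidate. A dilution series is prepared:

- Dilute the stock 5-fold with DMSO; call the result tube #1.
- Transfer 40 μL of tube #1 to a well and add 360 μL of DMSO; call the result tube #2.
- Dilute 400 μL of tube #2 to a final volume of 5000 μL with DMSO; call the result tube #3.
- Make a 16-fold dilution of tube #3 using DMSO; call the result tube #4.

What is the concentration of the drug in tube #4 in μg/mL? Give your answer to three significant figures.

0.200 μg/mL

Step 1: 5-fold → factor 5
Step 2: 40 μL + 360 μL = 400 μL total → factor 400/40 = 10
Step 3: 400 μL brought to 5000 μL → factor 5000/400 = 12.5
Step 4: 16-fold → factor 16
Overall dilution factor = 5 × 10 × 12.5 × 16 = 10000
Final = 2.00 mg/mL / 10000 = 0.0002000 mg/mL = 0.200 μg/mL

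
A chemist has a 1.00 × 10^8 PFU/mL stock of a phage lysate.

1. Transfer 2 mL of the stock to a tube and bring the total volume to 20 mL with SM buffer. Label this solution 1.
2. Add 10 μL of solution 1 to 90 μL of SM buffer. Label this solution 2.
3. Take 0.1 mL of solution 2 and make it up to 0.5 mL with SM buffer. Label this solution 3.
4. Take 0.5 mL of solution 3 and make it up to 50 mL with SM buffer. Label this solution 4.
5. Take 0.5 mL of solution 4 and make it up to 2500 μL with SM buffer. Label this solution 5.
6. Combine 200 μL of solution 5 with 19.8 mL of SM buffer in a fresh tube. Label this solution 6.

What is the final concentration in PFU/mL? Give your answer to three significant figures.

4.00 PFU/mL

Step 1: 2 mL brought to 20 mL → factor 20/2 = 10
Step 2: 10 μL + 90 μL = 100 μL total → factor 100/10 = 10
Step 3: 0.1 mL brought to 0.5 mL → factor 0.5/0.1 = 5
Step 4: 0.5 mL brought to 50 mL → factor 50/0.5 = 100
Step 5: 0.5 mL brought to 2500 μL → factor 2.5/0.5 = 5
Step 6: 200 μL + 19.8 mL = 20000 μL total → factor 20000/200 = 100
Overall dilution factor = 10 × 10 × 5 × 100 × 5 × 100 = 2.5 × 10^7
Final = 1.00 × 10^8 PFU/mL / 2.5 × 10^7 = 4.00 PFU/mL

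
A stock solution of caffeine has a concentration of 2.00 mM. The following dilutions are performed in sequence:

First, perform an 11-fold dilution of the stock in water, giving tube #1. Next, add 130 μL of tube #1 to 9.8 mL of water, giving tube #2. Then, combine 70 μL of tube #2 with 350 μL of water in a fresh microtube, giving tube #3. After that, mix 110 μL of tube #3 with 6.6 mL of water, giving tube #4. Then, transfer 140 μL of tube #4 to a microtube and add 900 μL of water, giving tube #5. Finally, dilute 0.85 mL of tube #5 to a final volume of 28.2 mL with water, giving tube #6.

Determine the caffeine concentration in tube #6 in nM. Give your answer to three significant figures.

0.0264 nM

Step 1: 11-fold → factor 11
Step 2: 130 μL + 9.8 mL = 9930 μL total → factor 9930/130 = 76.385
Step 3: 70 μL + 350 μL = 420 μL total → factor 420/70 = 6
Step 4: 110 μL + 6.6 mL = 6710 μL total → factor 6710/110 = 61
Step 5: 140 μL + 900 μL = 1040 μL total → factor 1040/140 = 7.4286
Step 6: 0.85 mL brought to 28.2 mL → factor 28.2/0.85 = 33.176
Overall dilution factor = 11 × 76.385 × 6 × 61 × 7.4286 × 33.176 = 7.5791 × 10^7
Final = 2.00 mM / 7.5791 × 10^7 = 2.639 × 10^-8 mM = 0.0264 nM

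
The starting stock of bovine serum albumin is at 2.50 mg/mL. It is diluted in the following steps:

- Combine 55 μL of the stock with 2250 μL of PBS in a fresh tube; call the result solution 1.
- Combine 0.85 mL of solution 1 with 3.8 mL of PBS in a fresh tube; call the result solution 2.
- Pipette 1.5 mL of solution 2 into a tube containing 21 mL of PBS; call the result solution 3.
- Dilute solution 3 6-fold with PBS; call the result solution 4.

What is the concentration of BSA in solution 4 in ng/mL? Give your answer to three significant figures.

Step 1: 55 μL + 2250 μL = 2305 μL total → factor 2305/55 = 41.909
Step 2: 0.85 mL + 3.8 mL = 4.65 mL total → factor 4.65/0.85 = 5.4706
Step 3: 1.5 mL + 21 mL = 22.5 mL total → factor 22.5/1.5 = 15
Step 4: 6-fold → factor 6
Overall dilution factor = 41.909 × 5.4706 × 15 × 6 = 20634
Final = 2.50 mg/mL / 20634 = 0.0001212 mg/mL = 121 ng/mL

121 ng/mL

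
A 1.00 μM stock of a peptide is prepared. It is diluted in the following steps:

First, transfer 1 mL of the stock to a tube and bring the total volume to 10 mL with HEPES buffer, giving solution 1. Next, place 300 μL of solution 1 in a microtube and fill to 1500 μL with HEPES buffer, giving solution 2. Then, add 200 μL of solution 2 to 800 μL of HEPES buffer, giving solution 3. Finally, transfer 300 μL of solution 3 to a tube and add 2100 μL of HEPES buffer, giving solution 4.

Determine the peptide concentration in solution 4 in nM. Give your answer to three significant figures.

0.500 nM

Step 1: 1 mL brought to 10 mL → factor 10/1 = 10
Step 2: 300 μL brought to 1500 μL → factor 1500/300 = 5
Step 3: 200 μL + 800 μL = 1000 μL total → factor 1000/200 = 5
Step 4: 300 μL + 2100 μL = 2400 μL total → factor 2400/300 = 8
Overall dilution factor = 10 × 5 × 5 × 8 = 2000
Final = 1.00 μM / 2000 = 0.0005000 μM = 0.500 nM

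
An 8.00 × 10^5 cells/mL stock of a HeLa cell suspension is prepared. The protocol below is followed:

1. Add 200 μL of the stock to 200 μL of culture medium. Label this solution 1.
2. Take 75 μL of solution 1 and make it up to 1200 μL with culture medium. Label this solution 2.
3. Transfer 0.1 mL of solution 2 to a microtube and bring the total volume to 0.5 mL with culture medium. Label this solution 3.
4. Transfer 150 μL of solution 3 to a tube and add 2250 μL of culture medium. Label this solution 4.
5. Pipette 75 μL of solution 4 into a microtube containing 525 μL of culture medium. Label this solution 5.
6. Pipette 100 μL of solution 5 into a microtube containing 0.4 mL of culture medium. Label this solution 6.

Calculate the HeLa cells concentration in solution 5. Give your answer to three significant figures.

39.1 cells/mL

Step 1: 200 μL + 200 μL = 400 μL total → factor 400/200 = 2
Step 2: 75 μL brought to 1200 μL → factor 1200/75 = 16
Step 3: 0.1 mL brought to 0.5 mL → factor 0.5/0.1 = 5
Step 4: 150 μL + 2250 μL = 2400 μL total → factor 2400/150 = 16
Step 5: 75 μL + 525 μL = 600 μL total → factor 600/75 = 8
Dilution factor through solution 5 = 2 × 16 × 5 × 16 × 8 = 20480
[solution 5] = 8.00 × 10^5 cells/mL / 20480 = 39.1 cells/mL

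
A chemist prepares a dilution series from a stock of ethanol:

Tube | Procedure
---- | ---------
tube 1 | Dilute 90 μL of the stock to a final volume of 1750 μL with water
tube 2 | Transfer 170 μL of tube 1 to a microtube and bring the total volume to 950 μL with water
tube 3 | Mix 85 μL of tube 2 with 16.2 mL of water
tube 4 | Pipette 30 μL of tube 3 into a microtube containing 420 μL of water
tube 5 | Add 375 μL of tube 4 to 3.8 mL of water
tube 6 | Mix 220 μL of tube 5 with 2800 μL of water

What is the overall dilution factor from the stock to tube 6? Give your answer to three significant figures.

4.77 × 10^7

Step 1: 90 μL brought to 1750 μL → factor 1750/90 = 19.444
Step 2: 170 μL brought to 950 μL → factor 950/170 = 5.5882
Step 3: 85 μL + 16.2 mL = 16285 μL total → factor 16285/85 = 191.59
Step 4: 30 μL + 420 μL = 450 μL total → factor 450/30 = 15
Step 5: 375 μL + 3.8 mL = 4175 μL total → factor 4175/375 = 11.133
Step 6: 220 μL + 2800 μL = 3020 μL total → factor 3020/220 = 13.727
Overall dilution factor = 19.444 × 5.5882 × 191.59 × 15 × 11.133 × 13.727 = 4.7724 × 10^7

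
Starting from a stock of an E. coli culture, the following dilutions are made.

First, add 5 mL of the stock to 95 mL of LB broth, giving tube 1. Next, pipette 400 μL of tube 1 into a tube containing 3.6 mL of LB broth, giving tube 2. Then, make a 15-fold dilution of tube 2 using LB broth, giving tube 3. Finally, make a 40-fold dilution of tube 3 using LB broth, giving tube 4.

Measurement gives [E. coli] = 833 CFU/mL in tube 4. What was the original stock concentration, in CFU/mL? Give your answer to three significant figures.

1.00 × 10^8 CFU/mL

Step 1: 5 mL + 95 mL = 100 mL total → factor 100/5 = 20
Step 2: 400 μL + 3.6 mL = 4000 μL total → factor 4000/400 = 10
Step 3: 15-fold → factor 15
Step 4: 40-fold → factor 40
Overall dilution factor = 20 × 10 × 15 × 40 = 1.2 × 10^5
Stock = 833 CFU/mL × 1.2 × 10^5 = 1.00 × 10^8 CFU/mL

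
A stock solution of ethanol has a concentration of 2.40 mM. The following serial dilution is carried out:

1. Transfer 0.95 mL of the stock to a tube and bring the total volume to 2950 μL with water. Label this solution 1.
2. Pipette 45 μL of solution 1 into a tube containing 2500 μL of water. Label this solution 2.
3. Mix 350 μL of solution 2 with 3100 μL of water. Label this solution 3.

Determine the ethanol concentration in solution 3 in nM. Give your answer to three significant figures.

1.39 × 10^3 nM

Step 1: 0.95 mL brought to 2950 μL → factor 2.95/0.95 = 3.1053
Step 2: 45 μL + 2500 μL = 2545 μL total → factor 2545/45 = 56.556
Step 3: 350 μL + 3100 μL = 3450 μL total → factor 3450/350 = 9.8571
Overall dilution factor = 3.1053 × 56.556 × 9.8571 = 1731.1
Final = 2.40 mM / 1731.1 = 0.001386 mM = 1.39 × 10^3 nM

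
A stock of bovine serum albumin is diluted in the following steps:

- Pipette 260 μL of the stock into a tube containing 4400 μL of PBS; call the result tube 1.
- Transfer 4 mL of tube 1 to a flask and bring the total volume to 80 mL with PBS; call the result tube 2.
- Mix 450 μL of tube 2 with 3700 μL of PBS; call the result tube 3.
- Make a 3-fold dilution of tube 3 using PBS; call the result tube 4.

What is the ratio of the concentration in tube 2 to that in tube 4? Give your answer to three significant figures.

Step 1: 260 μL + 4400 μL = 4660 μL total → factor 4660/260 = 17.923
Step 2: 4 mL brought to 80 mL → factor 80/4 = 20
Step 3: 450 μL + 3700 μL = 4150 μL total → factor 4150/450 = 9.2222
Step 4: 3-fold → factor 3
Dilution factor to tube 2 = 358.46; to tube 4 = 9917.4
[tube 2]/[tube 4] = (factor to tube 4)/(factor to tube 2) = 9917.4/358.46 = 27.7

27.7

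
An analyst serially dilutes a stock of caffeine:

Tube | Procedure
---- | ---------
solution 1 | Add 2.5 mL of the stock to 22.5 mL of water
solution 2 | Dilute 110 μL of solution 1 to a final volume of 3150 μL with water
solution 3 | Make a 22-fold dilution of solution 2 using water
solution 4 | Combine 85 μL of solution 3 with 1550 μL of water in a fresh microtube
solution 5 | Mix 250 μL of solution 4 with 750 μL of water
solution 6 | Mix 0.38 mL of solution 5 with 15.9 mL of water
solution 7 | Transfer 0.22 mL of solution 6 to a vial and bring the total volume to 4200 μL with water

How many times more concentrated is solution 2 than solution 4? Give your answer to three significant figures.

Step 1: 2.5 mL + 22.5 mL = 25 mL total → factor 25/2.5 = 10
Step 2: 110 μL brought to 3150 μL → factor 3150/110 = 28.636
Step 3: 22-fold → factor 22
Step 4: 85 μL + 1550 μL = 1635 μL total → factor 1635/85 = 19.235
Dilution factor to solution 2 = 286.36; to solution 4 = 1.2118 × 10^5
[solution 2]/[solution 4] = (factor to solution 4)/(factor to solution 2) = 1.2118 × 10^5/286.36 = 423

423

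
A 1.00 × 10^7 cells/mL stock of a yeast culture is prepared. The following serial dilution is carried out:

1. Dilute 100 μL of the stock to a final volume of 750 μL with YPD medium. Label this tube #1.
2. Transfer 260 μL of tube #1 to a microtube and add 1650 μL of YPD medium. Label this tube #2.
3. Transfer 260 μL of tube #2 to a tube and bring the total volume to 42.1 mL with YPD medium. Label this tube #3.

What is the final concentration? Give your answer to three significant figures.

1.12 × 10^3 cells/mL

Step 1: 100 μL brought to 750 μL → factor 750/100 = 7.5
Step 2: 260 μL + 1650 μL = 1910 μL total → factor 1910/260 = 7.3462
Step 3: 260 μL brought to 42.1 mL → factor 42100/260 = 161.92
Overall dilution factor = 7.5 × 7.3462 × 161.92 = 8921.3
Final = 1.00 × 10^7 cells/mL / 8921.3 = 1.12 × 10^3 cells/mL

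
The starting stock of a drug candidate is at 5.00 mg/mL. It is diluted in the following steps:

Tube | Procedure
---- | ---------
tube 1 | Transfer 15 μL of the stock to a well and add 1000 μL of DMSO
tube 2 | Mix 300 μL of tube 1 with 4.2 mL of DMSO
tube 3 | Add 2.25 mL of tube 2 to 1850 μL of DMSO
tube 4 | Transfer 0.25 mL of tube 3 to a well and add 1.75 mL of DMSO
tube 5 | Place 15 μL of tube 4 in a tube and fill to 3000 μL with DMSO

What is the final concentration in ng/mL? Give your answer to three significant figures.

Step 1: 15 μL + 1000 μL = 1015 μL total → factor 1015/15 = 67.667
Step 2: 300 μL + 4.2 mL = 4500 μL total → factor 4500/300 = 15
Step 3: 2.25 mL + 1850 μL = 4.1 mL total → factor 4.1/2.25 = 1.8222
Step 4: 0.25 mL + 1.75 mL = 2 mL total → factor 2/0.25 = 8
Step 5: 15 μL brought to 3000 μL → factor 3000/15 = 200
Overall dilution factor = 67.667 × 15 × 1.8222 × 8 × 200 = 2.9593 × 10^6
Final = 5.00 mg/mL / 2.9593 × 10^6 = 1.690 × 10^-6 mg/mL = 1.69 ng/mL

1.69 ng/mL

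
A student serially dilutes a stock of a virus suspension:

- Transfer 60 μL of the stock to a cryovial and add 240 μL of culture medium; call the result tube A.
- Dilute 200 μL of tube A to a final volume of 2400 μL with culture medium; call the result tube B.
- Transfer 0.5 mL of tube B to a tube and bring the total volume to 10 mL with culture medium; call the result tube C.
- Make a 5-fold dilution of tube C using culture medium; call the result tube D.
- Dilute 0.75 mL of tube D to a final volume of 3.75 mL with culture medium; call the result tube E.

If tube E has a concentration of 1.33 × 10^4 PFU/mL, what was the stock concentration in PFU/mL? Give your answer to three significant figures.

Step 1: 60 μL + 240 μL = 300 μL total → factor 300/60 = 5
Step 2: 200 μL brought to 2400 μL → factor 2400/200 = 12
Step 3: 0.5 mL brought to 10 mL → factor 10/0.5 = 20
Step 4: 5-fold → factor 5
Step 5: 0.75 mL brought to 3.75 mL → factor 3.75/0.75 = 5
Overall dilution factor = 5 × 12 × 20 × 5 × 5 = 30000
Stock = 1.33 × 10^4 PFU/mL × 30000 = 3.99 × 10^8 PFU/mL

3.99 × 10^8 PFU/mL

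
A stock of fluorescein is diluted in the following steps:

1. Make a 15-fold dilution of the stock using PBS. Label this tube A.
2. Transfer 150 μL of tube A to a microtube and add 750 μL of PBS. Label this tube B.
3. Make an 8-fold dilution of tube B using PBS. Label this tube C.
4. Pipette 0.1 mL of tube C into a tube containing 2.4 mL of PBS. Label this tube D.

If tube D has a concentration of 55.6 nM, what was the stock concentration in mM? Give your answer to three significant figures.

Step 1: 15-fold → factor 15
Step 2: 150 μL + 750 μL = 900 μL total → factor 900/150 = 6
Step 3: 8-fold → factor 8
Step 4: 0.1 mL + 2.4 mL = 2.5 mL total → factor 2.5/0.1 = 25
Overall dilution factor = 15 × 6 × 8 × 25 = 18000
Stock = 55.6 nM × 18000 = 1.001 × 10^6 nM = 1.00 mM

1.00 mM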